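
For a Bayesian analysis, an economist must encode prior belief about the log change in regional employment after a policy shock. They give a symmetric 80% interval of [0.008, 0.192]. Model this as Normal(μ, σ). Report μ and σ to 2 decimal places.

μ = 0.10, σ = 0.07

A symmetric 80% interval runs μ ± z·σ with z = 1.282.
Half-width = 0.092, so σ = 0.092/1.282 = 0.07.
μ is the interval midpoint, 0.10.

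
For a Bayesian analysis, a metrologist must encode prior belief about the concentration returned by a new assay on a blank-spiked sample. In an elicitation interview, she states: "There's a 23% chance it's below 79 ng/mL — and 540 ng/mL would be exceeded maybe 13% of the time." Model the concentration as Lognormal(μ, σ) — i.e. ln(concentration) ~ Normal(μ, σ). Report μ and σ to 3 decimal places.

μ ≈ 5.131, σ ≈ 1.030

If T ~ Lognormal(μ,σ) then ln T ~ Normal(μ,σ), so the p-quantile of ln T is μ + z_p·σ.
ln(79) = 4.369 and ln(540) = 6.292; z_{0.23} = -0.7388, z_{0.87} = 1.126.
σ = (6.292 − 4.369)/(1.126 − (-0.7388)) = 1.030.
μ = 4.369 − (-0.7388)·1.030 = 5.131.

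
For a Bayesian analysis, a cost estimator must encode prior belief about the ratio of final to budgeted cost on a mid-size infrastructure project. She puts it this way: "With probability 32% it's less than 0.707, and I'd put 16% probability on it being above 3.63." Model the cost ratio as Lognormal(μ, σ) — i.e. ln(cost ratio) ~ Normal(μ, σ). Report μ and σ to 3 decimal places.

μ ≈ 0.177, σ ≈ 1.119

If T ~ Lognormal(μ,σ) then ln T ~ Normal(μ,σ), so the p-quantile of ln T is μ + z_p·σ.
ln(0.707) = -0.3467 and ln(3.63) = 1.289; z_{0.32} = -0.4677, z_{0.84} = 0.9945.
σ = (1.289 − -0.3467)/(0.9945 − (-0.4677)) = 1.119.
μ = -0.3467 − (-0.4677)·1.119 = 0.177.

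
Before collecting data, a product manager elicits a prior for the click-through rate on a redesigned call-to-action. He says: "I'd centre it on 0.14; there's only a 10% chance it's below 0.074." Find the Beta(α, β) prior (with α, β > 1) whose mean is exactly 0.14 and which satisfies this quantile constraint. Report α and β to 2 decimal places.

α ≈ 5.39, β ≈ 33.13

With mean 0.14 fixed, write α = 0.14s, β = 0.86s where s = α+β.
Need P(θ < 0.074) = 0.1 under Beta(0.14s, 0.86s). Normal approximation: (q−m)/√(m(1−m)/s) ≈ z_{0.1} = -1.28, so s ≈ 0.14·0.86·(-1.28)²/(0.074−0.14)² = 45.4.
At s = 45.4: P(θ<0.074) ≈ 0.079. Adjusting to match 0.1 gives s ≈ 38.53.
So α = 0.14·38.53 ≈ 5.39, β = 0.86·38.53 ≈ 33.13.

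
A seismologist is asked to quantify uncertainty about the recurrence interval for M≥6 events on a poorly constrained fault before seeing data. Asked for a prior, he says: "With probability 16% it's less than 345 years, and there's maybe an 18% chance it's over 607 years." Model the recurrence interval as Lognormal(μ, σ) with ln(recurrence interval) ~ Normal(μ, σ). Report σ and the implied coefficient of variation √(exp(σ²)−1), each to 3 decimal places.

If T ~ Lognormal(μ,σ) then ln T ~ Normal(μ,σ), so the p-quantile of ln T is μ + z_p·σ.
ln(345) = 5.844 and ln(607) = 6.409; z_{0.16} = -0.9945, z_{0.82} = 0.9154.
σ = (6.409 − 5.844)/(0.9154 − (-0.9945)) = 0.296.
μ = 5.844 − (-0.9945)·0.296 = 6.138.
CV = √(exp(σ²)−1) = √(exp(0.0875)−1) = 0.302.

σ ≈ 0.296, CV ≈ 0.302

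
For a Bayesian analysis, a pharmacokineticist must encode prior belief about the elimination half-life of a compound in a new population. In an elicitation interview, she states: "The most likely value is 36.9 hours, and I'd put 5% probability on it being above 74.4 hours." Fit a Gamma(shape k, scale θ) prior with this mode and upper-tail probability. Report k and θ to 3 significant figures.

Gamma(k,θ) with k>1 has mode (k−1)θ, so θ = 36.9/(k−1).
Need P(X < 74.4) = 0.95 with θ tied to k this way. Start at k = 2, θ = 36.9: P(X<74.4) ≈ 0.598.
Too low — raise k to concentrate. Iterating converges to k ≈ 6.63.
Then θ = 36.9/(6.63−1) ≈ 6.55.

k ≈ 6.63, θ ≈ 6.55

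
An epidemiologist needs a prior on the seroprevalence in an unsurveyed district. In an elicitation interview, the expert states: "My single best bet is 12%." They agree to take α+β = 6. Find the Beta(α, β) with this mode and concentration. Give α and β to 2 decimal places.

For α,β > 1 the Beta mode is (α−1)/(α+β−2). With α+β = 6, the mode is (α−1)/4.
Set (α−1)/4 = 0.12 → α = 1 + 0.12·4 = 1.48.
β = 6 − α = 4.52.

α = 1.48, β = 4.52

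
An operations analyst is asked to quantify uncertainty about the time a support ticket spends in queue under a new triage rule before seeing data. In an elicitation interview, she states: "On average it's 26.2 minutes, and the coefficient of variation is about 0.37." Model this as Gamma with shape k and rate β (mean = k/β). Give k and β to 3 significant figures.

For Gamma(k, rate β): mean = k/β, variance = k/β², so CV = 1/√k.
CV = 0.37, hence k = 1/CV² = 7.3.
Then β = k/mean = 7.3/26.2 = 0.279.

k ≈ 7.3, β ≈ 0.279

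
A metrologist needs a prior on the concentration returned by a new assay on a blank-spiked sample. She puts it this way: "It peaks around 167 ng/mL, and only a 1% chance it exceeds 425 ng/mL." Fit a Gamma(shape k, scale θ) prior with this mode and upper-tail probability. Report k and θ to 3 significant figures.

Gamma(k,θ) with k>1 has mode (k−1)θ, so θ = 167/(k−1).
Need P(X < 425) = 0.99 with θ tied to k this way. Start at k = 2, θ = 167: P(X<425) ≈ 0.722.
Too low — raise k to concentrate. Iterating converges to k ≈ 6.36.
Then θ = 167/(6.36−1) ≈ 31.2.

k ≈ 6.36, θ ≈ 31.2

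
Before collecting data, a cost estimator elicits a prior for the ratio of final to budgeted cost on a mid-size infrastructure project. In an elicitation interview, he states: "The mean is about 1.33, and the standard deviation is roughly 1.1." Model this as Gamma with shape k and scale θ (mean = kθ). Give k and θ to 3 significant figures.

For Gamma(k, scale θ): mean = kθ, variance = kθ², so CV = 1/√k.
CV = SD/mean = 1.1/1.33 = 0.8271, hence k = 1/CV² = 1.46.
Then θ = mean/k = 1.33/1.46 = 0.91.

k ≈ 1.46, θ ≈ 0.91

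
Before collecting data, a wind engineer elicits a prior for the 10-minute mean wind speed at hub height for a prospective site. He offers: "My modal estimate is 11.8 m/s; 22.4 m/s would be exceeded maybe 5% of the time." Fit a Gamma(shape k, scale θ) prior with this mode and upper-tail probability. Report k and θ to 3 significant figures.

k ≈ 7.77, θ ≈ 1.74

Gamma(k,θ) with k>1 has mode (k−1)θ, so θ = 11.8/(k−1).
Need P(X < 22.4) = 0.95 with θ tied to k this way. Start at k = 2, θ = 11.8: P(X<22.4) ≈ 0.566.
Too low — raise k to concentrate. Iterating converges to k ≈ 7.77.
Then θ = 11.8/(7.77−1) ≈ 1.74.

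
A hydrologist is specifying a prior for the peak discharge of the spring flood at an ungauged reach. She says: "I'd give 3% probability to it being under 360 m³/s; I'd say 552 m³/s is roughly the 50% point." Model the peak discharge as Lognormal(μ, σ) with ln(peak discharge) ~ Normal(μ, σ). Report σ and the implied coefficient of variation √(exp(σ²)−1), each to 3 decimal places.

If T ~ Lognormal(μ,σ) then ln T ~ Normal(μ,σ), so the p-quantile of ln T is μ + z_p·σ.
ln(360) = 5.886 and ln(552) = 6.314; z_{0.03} = -1.881, z_{0.5} = 0.
σ = (6.314 − 5.886)/(0 − (-1.881)) = 0.227.
μ = 5.886 − (-1.881)·0.227 = 6.314.
CV = √(exp(σ²)−1) = √(exp(0.0517)−1) = 0.230.

σ ≈ 0.227, CV ≈ 0.230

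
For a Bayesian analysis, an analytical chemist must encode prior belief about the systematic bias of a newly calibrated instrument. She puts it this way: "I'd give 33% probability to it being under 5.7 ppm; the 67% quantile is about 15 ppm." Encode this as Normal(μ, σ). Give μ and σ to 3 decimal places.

μ = 10.350, σ = 10.570

For Normal(μ,σ), the p-quantile is μ + z_p·σ. Here z_{0.33} = -0.4399, z_{0.67} = 0.4399.
So 5.7 = μ − 0.4399σ and 15 = μ + 0.4399σ.
Subtracting: σ = (15 − 5.7)/(0.4399 − (-0.4399)) = 10.570.
Then μ = 5.7 − (-0.4399)·10.570 = 10.350.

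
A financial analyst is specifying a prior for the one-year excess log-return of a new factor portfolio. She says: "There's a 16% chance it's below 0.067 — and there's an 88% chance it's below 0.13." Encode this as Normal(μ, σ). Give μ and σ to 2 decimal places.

The p-quantile of Normal(μ,σ) is μ + z_p·σ, with z_{0.16} = -0.9945 and z_{0.88} = 1.175.
Eliminate σ: μ = (z₂·x₁ − z₁·x₂)/(z₂ − z₁) = (1.175·0.067 − (-0.9945)·0.13)/2.169 = 0.10.
Then σ = (x₂ − x₁)/(z₂ − z₁) = (0.13 − 0.067)/2.169 = 0.03.

μ = 0.10, σ = 0.03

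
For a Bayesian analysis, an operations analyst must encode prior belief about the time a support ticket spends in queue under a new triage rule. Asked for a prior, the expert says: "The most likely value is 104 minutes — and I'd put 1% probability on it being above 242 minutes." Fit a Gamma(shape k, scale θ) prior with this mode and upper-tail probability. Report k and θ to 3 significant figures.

Gamma(k,θ) with k>1 has mode (k−1)θ, so θ = 104/(k−1).
Need P(X < 242) = 0.99 with θ tied to k this way. Start at k = 2, θ = 104: P(X<242) ≈ 0.675.
Too low — raise k to concentrate. Iterating converges to k ≈ 7.68.
Then θ = 104/(7.68−1) ≈ 15.6.

k ≈ 7.68, θ ≈ 15.6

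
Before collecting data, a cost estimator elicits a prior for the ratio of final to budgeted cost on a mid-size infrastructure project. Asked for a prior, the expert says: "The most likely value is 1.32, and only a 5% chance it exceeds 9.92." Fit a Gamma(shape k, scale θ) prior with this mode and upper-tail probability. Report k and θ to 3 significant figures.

k ≈ 1.53, θ ≈ 2.51

Gamma(k,θ) with k>1 has mode (k−1)θ, so θ = 1.32/(k−1).
Need P(X < 9.92) = 0.95 with θ tied to k this way. Start at k = 2, θ = 1.32: P(X<9.92) ≈ 0.995.
Too high — lower k to spread out. Iterating converges to k ≈ 1.53.
Then θ = 1.32/(1.53−1) ≈ 2.51.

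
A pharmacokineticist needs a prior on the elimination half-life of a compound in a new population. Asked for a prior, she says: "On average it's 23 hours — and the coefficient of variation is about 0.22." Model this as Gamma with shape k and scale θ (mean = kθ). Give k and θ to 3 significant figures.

k ≈ 20.7, θ ≈ 1.11

For Gamma(k, scale θ): mean = kθ, variance = kθ², so CV = 1/√k.
CV = 0.22, hence k = 1/CV² = 20.7.
Then θ = mean/k = 23/20.7 = 1.11.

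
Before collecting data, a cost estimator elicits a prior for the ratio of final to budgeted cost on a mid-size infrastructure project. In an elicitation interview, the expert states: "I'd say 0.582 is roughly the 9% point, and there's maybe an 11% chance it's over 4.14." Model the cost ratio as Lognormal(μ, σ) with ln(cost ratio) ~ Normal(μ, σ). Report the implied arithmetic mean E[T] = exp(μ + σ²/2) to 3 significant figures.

If T ~ Lognormal(μ,σ) then ln T ~ Normal(μ,σ), so the p-quantile of ln T is μ + z_p·σ.
ln(0.582) = -0.5413 and ln(4.14) = 1.421; z_{0.09} = -1.341, z_{0.89} = 1.227.
σ = (1.421 − -0.5413)/(1.227 − (-1.341)) = 0.764.
μ = -0.5413 − (-1.341)·0.764 = 0.483.
E[T] = exp(μ + σ²/2) = exp(0.483 + 0.2920) = 2.17.

E[T] ≈ 2.17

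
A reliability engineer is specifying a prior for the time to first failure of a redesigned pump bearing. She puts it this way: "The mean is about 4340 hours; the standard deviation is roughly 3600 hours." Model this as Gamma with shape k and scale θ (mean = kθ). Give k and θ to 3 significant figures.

For Gamma(k, scale θ): mean = kθ, variance = kθ², so CV = 1/√k.
CV = SD/mean = 3600/4340 = 0.8295, hence k = 1/CV² = 1.45.
Then θ = mean/k = 4340/1.45 = 2990.

k ≈ 1.45, θ ≈ 2990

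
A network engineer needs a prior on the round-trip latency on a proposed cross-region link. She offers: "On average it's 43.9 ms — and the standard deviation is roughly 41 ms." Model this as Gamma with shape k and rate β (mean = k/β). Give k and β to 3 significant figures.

For Gamma(k, rate β): mean = k/β, variance = k/β², so CV = 1/√k.
CV = SD/mean = 41/43.9 = 0.9339, hence k = 1/CV² = 1.15.
Then β = k/mean = 1.15/43.9 = 0.0261.

k ≈ 1.15, β ≈ 0.0261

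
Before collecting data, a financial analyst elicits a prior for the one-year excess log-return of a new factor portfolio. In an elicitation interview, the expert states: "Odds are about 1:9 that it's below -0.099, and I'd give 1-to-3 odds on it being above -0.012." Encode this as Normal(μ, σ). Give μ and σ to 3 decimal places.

For Normal(μ,σ), the p-quantile is μ + z_p·σ. Here z_{0.1} = -1.282, z_{0.75} = 0.6745.
So -0.099 = μ − 1.282σ and -0.012 = μ + 0.6745σ.
Subtracting: σ = (-0.012 − -0.099)/(0.6745 − (-1.282)) = 0.044.
Then μ = -0.099 − (-1.282)·0.044 = -0.042.

μ = -0.042, σ = 0.044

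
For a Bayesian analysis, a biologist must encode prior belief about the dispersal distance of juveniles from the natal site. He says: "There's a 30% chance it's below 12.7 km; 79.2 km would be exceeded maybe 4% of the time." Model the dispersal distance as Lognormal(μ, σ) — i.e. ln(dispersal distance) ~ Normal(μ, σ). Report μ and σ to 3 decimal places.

If T ~ Lognormal(μ,σ) then ln T ~ Normal(μ,σ), so the p-quantile of ln T is μ + z_p·σ.
ln(12.7) = 2.542 and ln(79.2) = 4.372; z_{0.3} = -0.5244, z_{0.96} = 1.751.
σ = (4.372 − 2.542)/(1.751 − (-0.5244)) = 0.805.
μ = 2.542 − (-0.5244)·0.805 = 2.963.

μ ≈ 2.963, σ ≈ 0.805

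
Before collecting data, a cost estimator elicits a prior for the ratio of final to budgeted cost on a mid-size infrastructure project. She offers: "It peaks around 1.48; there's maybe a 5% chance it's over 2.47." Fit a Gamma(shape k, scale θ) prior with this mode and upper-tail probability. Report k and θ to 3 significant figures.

k ≈ 11.6, θ ≈ 0.139

Gamma(k,θ) with k>1 has mode (k−1)θ, so θ = 1.48/(k−1).
Need P(X < 2.47) = 0.95 with θ tied to k this way. Start at k = 2, θ = 1.48: P(X<2.47) ≈ 0.497.
Too low — raise k to concentrate. Iterating converges to k ≈ 11.6.
Then θ = 1.48/(11.6−1) ≈ 0.139.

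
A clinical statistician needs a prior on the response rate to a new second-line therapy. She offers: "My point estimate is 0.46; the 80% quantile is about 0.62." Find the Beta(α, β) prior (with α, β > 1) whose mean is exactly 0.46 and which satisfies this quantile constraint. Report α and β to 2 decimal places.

With mean 0.46 fixed, write α = 0.46s, β = 0.54s where s = α+β.
Need P(θ < 0.62) = 0.8 under Beta(0.46s, 0.54s). Normal approximation: (q−m)/√(m(1−m)/s) ≈ z_{0.8} = 0.842, so s ≈ 0.46·0.54·(0.842)²/(0.62−0.46)² = 6.9.
At s = 6.9: P(θ<0.62) ≈ 0.799. Adjusting to match 0.8 gives s ≈ 6.90.
So α = 0.46·6.90 ≈ 3.18, β = 0.54·6.90 ≈ 3.73.

α ≈ 3.18, β ≈ 3.73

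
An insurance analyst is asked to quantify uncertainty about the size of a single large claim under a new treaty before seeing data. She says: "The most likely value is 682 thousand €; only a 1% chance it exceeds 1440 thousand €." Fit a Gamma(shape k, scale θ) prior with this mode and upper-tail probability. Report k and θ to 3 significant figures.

k ≈ 9.7, θ ≈ 78.4

Gamma(k,θ) with k>1 has mode (k−1)θ, so θ = 682/(k−1).
Need P(X < 1440) = 0.99 with θ tied to k this way. Start at k = 2, θ = 682: P(X<1440) ≈ 0.623.
Too low — raise k to concentrate. Iterating converges to k ≈ 9.7.
Then θ = 682/(9.7−1) ≈ 78.4.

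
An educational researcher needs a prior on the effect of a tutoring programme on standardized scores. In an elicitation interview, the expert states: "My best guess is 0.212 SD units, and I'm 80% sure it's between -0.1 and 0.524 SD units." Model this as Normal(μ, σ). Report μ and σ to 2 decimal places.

A symmetric 80% interval runs μ ± z·σ with z = 1.282.
Half-width = 0.312, so σ = 0.312/1.282 = 0.24.
μ is the stated best guess, 0.21.

μ = 0.21, σ = 0.24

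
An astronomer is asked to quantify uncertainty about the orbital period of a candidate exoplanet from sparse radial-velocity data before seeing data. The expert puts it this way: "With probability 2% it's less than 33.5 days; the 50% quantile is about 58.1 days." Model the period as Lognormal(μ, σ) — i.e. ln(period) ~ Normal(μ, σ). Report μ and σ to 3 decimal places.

If T ~ Lognormal(μ,σ) then ln T ~ Normal(μ,σ), so the p-quantile of ln T is μ + z_p·σ.
ln(33.5) = 3.512 and ln(58.1) = 4.062; z_{0.02} = -2.054, z_{0.5} = 0.
σ = (4.062 − 3.512)/(0 − (-2.054)) = 0.268.
μ = 3.512 − (-2.054)·0.268 = 4.062.

μ ≈ 4.062, σ ≈ 0.268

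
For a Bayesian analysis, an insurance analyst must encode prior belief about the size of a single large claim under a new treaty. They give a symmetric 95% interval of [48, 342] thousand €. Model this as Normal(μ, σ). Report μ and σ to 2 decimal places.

μ = 195.00, σ = 75.00

A symmetric 95% interval runs μ ± z·σ with z = 1.96.
Half-width = 147, so σ = 147/1.96 = 75.00.
μ is the interval midpoint, 195.00.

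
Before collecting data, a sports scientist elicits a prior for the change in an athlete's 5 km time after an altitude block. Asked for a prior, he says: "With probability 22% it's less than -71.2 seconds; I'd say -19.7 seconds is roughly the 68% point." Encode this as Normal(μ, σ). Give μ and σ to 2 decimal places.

For Normal(μ,σ), the p-quantile is μ + z_p·σ. Here z_{0.22} = -0.7722, z_{0.68} = 0.4677.
So -71.2 = μ − 0.7722σ and -19.7 = μ + 0.4677σ.
Subtracting: σ = (-19.7 − -71.2)/(0.4677 − (-0.7722)) = 41.54.
Then μ = -71.2 − (-0.7722)·41.54 = -39.13.

μ = -39.13, σ = 41.54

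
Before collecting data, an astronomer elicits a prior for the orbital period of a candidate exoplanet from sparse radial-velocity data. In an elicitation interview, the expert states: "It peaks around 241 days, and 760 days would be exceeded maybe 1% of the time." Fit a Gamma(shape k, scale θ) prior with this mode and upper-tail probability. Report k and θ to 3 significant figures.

Gamma(k,θ) with k>1 has mode (k−1)θ, so θ = 241/(k−1).
Need P(X < 760) = 0.99 with θ tied to k this way. Start at k = 2, θ = 241: P(X<760) ≈ 0.823.
Too low — raise k to concentrate. Iterating converges to k ≈ 4.37.
Then θ = 241/(4.37−1) ≈ 71.5.

k ≈ 4.37, θ ≈ 71.5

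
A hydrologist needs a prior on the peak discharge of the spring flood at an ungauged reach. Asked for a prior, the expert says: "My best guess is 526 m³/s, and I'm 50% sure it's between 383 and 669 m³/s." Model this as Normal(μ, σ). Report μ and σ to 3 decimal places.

μ = 526.000, σ = 212.012

A symmetric 50% interval runs μ ± z·σ with z = 0.6745.
Half-width = 143, so σ = 143/0.6745 = 212.012.
μ is the stated best guess, 526.000.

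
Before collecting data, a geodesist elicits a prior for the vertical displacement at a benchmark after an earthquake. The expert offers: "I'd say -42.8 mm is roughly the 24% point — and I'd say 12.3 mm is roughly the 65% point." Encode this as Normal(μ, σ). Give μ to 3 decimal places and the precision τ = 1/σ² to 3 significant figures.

The p-quantile of Normal(μ,σ) is μ + z_p·σ, with z_{0.24} = -0.7063 and z_{0.65} = 0.3853.
Eliminate σ: μ = (z₂·x₁ − z₁·x₂)/(z₂ − z₁) = (0.3853·-42.8 − (-0.7063)·12.3)/1.092 = -7.149.
Then σ = (x₂ − x₁)/(z₂ − z₁) = (12.3 − -42.8)/1.092 = 50.475.
Precision τ = 1/σ² = 1/50.48² = 0.000393.

μ = -7.149, τ = 0.000393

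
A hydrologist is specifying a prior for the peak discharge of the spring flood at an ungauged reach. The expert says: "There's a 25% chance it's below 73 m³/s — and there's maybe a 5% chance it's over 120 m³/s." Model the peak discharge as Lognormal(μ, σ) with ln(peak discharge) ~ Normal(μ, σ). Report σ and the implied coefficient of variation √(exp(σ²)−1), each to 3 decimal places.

σ ≈ 0.214, CV ≈ 0.217

If T ~ Lognormal(μ,σ) then ln T ~ Normal(μ,σ), so the p-quantile of ln T is μ + z_p·σ.
ln(73) = 4.29 and ln(120) = 4.787; z_{0.25} = -0.6745, z_{0.95} = 1.645.
σ = (4.787 − 4.29)/(1.645 − (-0.6745)) = 0.214.
μ = 4.29 − (-0.6745)·0.214 = 4.435.
CV = √(exp(σ²)−1) = √(exp(0.0459)−1) = 0.217.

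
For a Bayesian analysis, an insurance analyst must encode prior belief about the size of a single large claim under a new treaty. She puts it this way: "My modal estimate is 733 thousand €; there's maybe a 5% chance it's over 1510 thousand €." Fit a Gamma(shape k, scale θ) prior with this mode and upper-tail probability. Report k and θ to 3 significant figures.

k ≈ 6.3, θ ≈ 138

Gamma(k,θ) with k>1 has mode (k−1)θ, so θ = 733/(k−1).
Need P(X < 1510) = 0.95 with θ tied to k this way. Start at k = 2, θ = 733: P(X<1510) ≈ 0.610.
Too low — raise k to concentrate. Iterating converges to k ≈ 6.3.
Then θ = 733/(6.3−1) ≈ 138.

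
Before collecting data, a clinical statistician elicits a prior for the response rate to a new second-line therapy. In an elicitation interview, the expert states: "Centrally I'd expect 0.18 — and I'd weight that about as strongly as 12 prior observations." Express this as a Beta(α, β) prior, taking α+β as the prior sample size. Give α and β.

Under the effective-sample-size interpretation, Beta(α, β) has prior mean α/(α+β) and prior sample size α+β.
So α+β = 12 and α/(α+β) = 0.18, giving α = 0.18·12 = 2.16 and β = 12 − 2.16 = 9.84.

α = 2.16, β = 9.84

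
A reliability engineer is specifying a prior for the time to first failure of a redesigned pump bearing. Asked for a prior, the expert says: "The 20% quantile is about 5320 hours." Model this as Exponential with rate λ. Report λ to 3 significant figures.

P(T < 5320.0) = 1 − e^(−λ·5320.0) = 0.2, so λ = −ln(1−0.2)/5320.0 = −ln(0.8)/5320.0 = 4.19e-05.

λ ≈ 4.19e-05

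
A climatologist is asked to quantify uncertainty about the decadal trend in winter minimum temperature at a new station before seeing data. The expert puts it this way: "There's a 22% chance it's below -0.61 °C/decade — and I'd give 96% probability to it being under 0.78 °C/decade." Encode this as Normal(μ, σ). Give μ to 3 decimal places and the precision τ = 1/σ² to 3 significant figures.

For Normal(μ,σ), the p-quantile is μ + z_p·σ. Here z_{0.22} = -0.7722, z_{0.96} = 1.751.
So -0.61 = μ − 0.7722σ and 0.78 = μ + 1.751σ.
Subtracting: σ = (0.78 − -0.61)/(1.751 − (-0.7722)) = 0.551.
Then μ = -0.61 − (-0.7722)·0.551 = -0.185.
Precision τ = 1/σ² = 1/0.551² = 3.29.

μ = -0.185, τ = 3.29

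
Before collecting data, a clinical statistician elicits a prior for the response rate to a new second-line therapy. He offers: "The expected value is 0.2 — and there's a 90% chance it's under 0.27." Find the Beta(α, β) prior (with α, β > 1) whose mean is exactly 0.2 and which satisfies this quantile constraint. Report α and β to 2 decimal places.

α ≈ 11.28, β ≈ 45.10

With mean 0.2 fixed, write α = 0.2s, β = 0.8s where s = α+β.
Need P(θ < 0.27) = 0.9 under Beta(0.2s, 0.8s). Normal approximation: (q−m)/√(m(1−m)/s) ≈ z_{0.9} = 1.28, so s ≈ 0.2·0.8·(1.28)²/(0.27−0.2)² = 53.6.
At s = 53.6: P(θ<0.27) ≈ 0.895. Adjusting to match 0.9 gives s ≈ 56.38.
So α = 0.2·56.38 ≈ 11.28, β = 0.8·56.38 ≈ 45.10.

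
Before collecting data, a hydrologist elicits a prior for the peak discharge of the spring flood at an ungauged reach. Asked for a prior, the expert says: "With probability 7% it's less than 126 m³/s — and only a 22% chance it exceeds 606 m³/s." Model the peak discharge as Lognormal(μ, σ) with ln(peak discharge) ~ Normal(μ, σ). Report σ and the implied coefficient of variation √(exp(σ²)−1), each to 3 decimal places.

σ ≈ 0.699, CV ≈ 0.793

If T ~ Lognormal(μ,σ) then ln T ~ Normal(μ,σ), so the p-quantile of ln T is μ + z_p·σ.
ln(126) = 4.836 and ln(606) = 6.407; z_{0.07} = -1.476, z_{0.78} = 0.7722.
σ = (6.407 − 4.836)/(0.7722 − (-1.476)) = 0.699.
μ = 4.836 − (-1.476)·0.699 = 5.867.
CV = √(exp(σ²)−1) = √(exp(0.4881)−1) = 0.793.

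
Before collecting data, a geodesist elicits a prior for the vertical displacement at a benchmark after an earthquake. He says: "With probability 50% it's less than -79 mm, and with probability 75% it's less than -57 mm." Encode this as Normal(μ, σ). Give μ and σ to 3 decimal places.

For Normal(μ,σ), the p-quantile is μ + z_p·σ. Here z_{0.5} = 0, z_{0.75} = 0.6745.
So -79 = μ + 0σ and -57 = μ + 0.6745σ.
Subtracting: σ = (-57 − -79)/(0.6745 − (0)) = 32.617.
Then μ = -79 − (0)·32.617 = -79.000.

μ = -79.000, σ = 32.617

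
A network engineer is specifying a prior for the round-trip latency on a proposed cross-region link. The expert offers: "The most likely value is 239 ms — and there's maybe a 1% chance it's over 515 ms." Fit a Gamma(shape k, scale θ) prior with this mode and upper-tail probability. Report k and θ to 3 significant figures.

Gamma(k,θ) with k>1 has mode (k−1)θ, so θ = 239/(k−1).
Need P(X < 515) = 0.99 with θ tied to k this way. Start at k = 2, θ = 239: P(X<515) ≈ 0.634.
Too low — raise k to concentrate. Iterating converges to k ≈ 9.21.
Then θ = 239/(9.21−1) ≈ 29.1.

k ≈ 9.21, θ ≈ 29.1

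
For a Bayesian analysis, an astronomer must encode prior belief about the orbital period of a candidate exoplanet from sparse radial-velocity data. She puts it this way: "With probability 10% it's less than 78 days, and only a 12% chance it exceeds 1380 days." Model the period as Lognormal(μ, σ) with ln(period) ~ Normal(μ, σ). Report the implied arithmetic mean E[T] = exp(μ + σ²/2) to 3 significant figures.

If T ~ Lognormal(μ,σ) then ln T ~ Normal(μ,σ), so the p-quantile of ln T is μ + z_p·σ.
ln(78) = 4.357 and ln(1380) = 7.23; z_{0.1} = -1.282, z_{0.88} = 1.175.
σ = (7.23 − 4.357)/(1.175 − (-1.282)) = 1.170.
μ = 4.357 − (-1.282)·1.170 = 5.856.
E[T] = exp(μ + σ²/2) = exp(5.856 + 0.6840) = 692 days.

E[T] ≈ 692 days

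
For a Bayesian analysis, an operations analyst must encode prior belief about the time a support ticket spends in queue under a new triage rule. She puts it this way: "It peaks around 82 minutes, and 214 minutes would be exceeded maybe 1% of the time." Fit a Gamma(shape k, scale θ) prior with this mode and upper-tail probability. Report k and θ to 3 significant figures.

k ≈ 6.05, θ ≈ 16.2

Gamma(k,θ) with k>1 has mode (k−1)θ, so θ = 82/(k−1).
Need P(X < 214) = 0.99 with θ tied to k this way. Start at k = 2, θ = 82: P(X<214) ≈ 0.734.
Too low — raise k to concentrate. Iterating converges to k ≈ 6.05.
Then θ = 82/(6.05−1) ≈ 16.2.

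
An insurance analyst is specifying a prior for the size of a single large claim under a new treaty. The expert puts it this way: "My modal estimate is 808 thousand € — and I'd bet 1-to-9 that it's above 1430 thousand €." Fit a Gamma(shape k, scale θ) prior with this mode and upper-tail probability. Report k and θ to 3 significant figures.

k ≈ 6.83, θ ≈ 139

Gamma(k,θ) with k>1 has mode (k−1)θ, so θ = 808/(k−1).
Need P(X < 1430) = 0.9 with θ tied to k this way. Start at k = 2, θ = 808: P(X<1430) ≈ 0.528.
Too low — raise k to concentrate. Iterating converges to k ≈ 6.83.
Then θ = 808/(6.83−1) ≈ 139.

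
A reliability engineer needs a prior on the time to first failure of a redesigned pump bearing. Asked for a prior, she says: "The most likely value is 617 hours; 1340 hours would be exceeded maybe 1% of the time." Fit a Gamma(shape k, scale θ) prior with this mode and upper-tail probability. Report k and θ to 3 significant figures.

Gamma(k,θ) with k>1 has mode (k−1)θ, so θ = 617/(k−1).
Need P(X < 1340) = 0.99 with θ tied to k this way. Start at k = 2, θ = 617: P(X<1340) ≈ 0.639.
Too low — raise k to concentrate. Iterating converges to k ≈ 9.04.
Then θ = 617/(9.04−1) ≈ 76.8.

k ≈ 9.04, θ ≈ 76.8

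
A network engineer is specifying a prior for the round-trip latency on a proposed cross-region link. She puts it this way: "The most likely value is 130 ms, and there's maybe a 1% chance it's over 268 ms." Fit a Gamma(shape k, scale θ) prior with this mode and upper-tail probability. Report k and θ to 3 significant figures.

k ≈ 10.3, θ ≈ 13.9

Gamma(k,θ) with k>1 has mode (k−1)θ, so θ = 130/(k−1).
Need P(X < 268) = 0.99 with θ tied to k this way. Start at k = 2, θ = 130: P(X<268) ≈ 0.610.
Too low — raise k to concentrate. Iterating converges to k ≈ 10.3.
Then θ = 130/(10.3−1) ≈ 13.9.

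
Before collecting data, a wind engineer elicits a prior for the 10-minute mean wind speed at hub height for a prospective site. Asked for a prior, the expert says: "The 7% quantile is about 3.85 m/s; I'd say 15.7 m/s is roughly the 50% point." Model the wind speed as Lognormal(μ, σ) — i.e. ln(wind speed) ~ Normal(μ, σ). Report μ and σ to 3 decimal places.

If T ~ Lognormal(μ,σ) then ln T ~ Normal(μ,σ), so the p-quantile of ln T is μ + z_p·σ.
ln(3.85) = 1.348 and ln(15.7) = 2.754; z_{0.07} = -1.476, z_{0.5} = 0.
σ = (2.754 − 1.348)/(0 − (-1.476)) = 0.952.
μ = 1.348 − (-1.476)·0.952 = 2.754.

μ ≈ 2.754, σ ≈ 0.952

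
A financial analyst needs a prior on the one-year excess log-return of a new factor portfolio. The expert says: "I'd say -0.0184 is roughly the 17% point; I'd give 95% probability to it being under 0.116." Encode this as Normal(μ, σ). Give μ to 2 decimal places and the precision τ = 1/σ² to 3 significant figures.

For Normal(μ,σ), the p-quantile is μ + z_p·σ. Here z_{0.17} = -0.9542, z_{0.95} = 1.645.
So -0.0184 = μ − 0.9542σ and 0.116 = μ + 1.645σ.
Subtracting: σ = (0.116 − -0.0184)/(1.645 − (-0.9542)) = 0.05.
Then μ = -0.0184 − (-0.9542)·0.05 = 0.03.
Precision τ = 1/σ² = 1/0.05171² = 374.

μ = 0.03, τ = 374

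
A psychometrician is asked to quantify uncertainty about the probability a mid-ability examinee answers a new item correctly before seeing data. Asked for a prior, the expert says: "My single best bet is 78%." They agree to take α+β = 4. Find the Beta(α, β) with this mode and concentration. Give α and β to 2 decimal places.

For α,β > 1 the Beta mode is (α−1)/(α+β−2). With α+β = 4, the mode is (α−1)/2.
Set (α−1)/2 = 0.78 → α = 1 + 0.78·2 = 2.56.
β = 4 − α = 1.44.

α = 2.56, β = 1.44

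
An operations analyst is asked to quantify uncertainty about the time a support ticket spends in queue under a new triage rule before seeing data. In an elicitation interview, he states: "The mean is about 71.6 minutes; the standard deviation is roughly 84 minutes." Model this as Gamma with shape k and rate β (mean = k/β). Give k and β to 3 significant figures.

For Gamma(k, rate β): mean = k/β, variance = k/β², so CV = 1/√k.
CV = SD/mean = 84/71.6 = 1.173, hence k = 1/CV² = 0.727.
Then β = k/mean = 0.727/71.6 = 0.0101.

k ≈ 0.727, β ≈ 0.0101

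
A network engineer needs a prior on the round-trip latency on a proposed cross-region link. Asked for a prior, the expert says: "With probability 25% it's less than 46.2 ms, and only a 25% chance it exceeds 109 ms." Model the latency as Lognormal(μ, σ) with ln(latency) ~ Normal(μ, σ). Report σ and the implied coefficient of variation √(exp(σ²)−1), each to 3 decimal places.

If T ~ Lognormal(μ,σ) then ln T ~ Normal(μ,σ), so the p-quantile of ln T is μ + z_p·σ.
ln(46.2) = 3.833 and ln(109) = 4.691; z_{0.25} = -0.6745, z_{0.75} = 0.6745.
σ = (4.691 − 3.833)/(0.6745 − (-0.6745)) = 0.636.
μ = 3.833 − (-0.6745)·0.636 = 4.262.
CV = √(exp(σ²)−1) = √(exp(0.4049)−1) = 0.706.

σ ≈ 0.636, CV ≈ 0.706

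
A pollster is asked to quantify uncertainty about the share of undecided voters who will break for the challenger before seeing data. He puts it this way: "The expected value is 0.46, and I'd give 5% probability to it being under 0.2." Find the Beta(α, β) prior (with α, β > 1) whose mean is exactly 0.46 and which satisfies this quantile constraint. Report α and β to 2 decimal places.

With mean 0.46 fixed, write α = 0.46s, β = 0.54s where s = α+β.
Need P(θ < 0.2) = 0.05 under Beta(0.46s, 0.54s). Normal approximation: (q−m)/√(m(1−m)/s) ≈ z_{0.05} = -1.64, so s ≈ 0.46·0.54·(-1.64)²/(0.2−0.46)² = 9.9.
At s = 9.9: P(θ<0.2) ≈ 0.037. Adjusting to match 0.05 gives s ≈ 8.56.
So α = 0.46·8.56 ≈ 3.94, β = 0.54·8.56 ≈ 4.62.

α ≈ 3.94, β ≈ 4.62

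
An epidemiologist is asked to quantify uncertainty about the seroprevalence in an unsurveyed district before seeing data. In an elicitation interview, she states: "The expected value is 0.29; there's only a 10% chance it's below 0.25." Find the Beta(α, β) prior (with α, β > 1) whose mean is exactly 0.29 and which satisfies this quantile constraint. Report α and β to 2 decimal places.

With mean 0.29 fixed, write α = 0.29s, β = 0.71s where s = α+β.
Need P(θ < 0.25) = 0.1 under Beta(0.29s, 0.71s). Normal approximation: (q−m)/√(m(1−m)/s) ≈ z_{0.1} = -1.28, so s ≈ 0.29·0.71·(-1.28)²/(0.25−0.29)² = 211.4.
At s = 211.4: P(θ<0.25) ≈ 0.097. Adjusting to match 0.1 gives s ≈ 206.21.
So α = 0.29·206.21 ≈ 59.80, β = 0.71·206.21 ≈ 146.41.

α ≈ 59.80, β ≈ 146.41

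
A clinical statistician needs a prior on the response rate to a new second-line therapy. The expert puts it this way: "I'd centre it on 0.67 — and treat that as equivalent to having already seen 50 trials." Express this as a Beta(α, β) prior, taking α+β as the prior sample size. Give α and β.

α = 33.5, β = 16.5

Under the effective-sample-size interpretation, Beta(α, β) has prior mean α/(α+β) and prior sample size α+β.
So α+β = 50 and α/(α+β) = 0.67, giving α = 0.67·50 = 33.5 and β = 50 − 33.5 = 16.5.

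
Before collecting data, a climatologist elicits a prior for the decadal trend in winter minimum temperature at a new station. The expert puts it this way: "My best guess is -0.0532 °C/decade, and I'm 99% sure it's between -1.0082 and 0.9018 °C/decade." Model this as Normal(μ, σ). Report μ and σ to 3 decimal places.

A symmetric 99% interval runs μ ± z·σ with z = 2.576.
Half-width = 0.955, so σ = 0.955/2.576 = 0.371.
μ is the stated best guess, -0.053.

μ = -0.053, σ = 0.371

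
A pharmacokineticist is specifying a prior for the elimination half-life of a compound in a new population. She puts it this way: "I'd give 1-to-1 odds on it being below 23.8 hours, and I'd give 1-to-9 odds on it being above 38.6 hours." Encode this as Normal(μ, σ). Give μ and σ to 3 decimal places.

μ = 23.800, σ = 11.549

For Normal(μ,σ), the p-quantile is μ + z_p·σ. Here z_{0.5} = 0, z_{0.9} = 1.282.
So 23.8 = μ + 0σ and 38.6 = μ + 1.282σ.
Subtracting: σ = (38.6 − 23.8)/(1.282 − (0)) = 11.549.
Then μ = 23.8 − (0)·11.549 = 23.800.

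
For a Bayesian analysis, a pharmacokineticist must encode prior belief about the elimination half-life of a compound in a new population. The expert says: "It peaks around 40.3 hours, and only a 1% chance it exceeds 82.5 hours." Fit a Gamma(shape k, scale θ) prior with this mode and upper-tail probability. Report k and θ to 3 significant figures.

k ≈ 10.5, θ ≈ 4.23

Gamma(k,θ) with k>1 has mode (k−1)θ, so θ = 40.3/(k−1).
Need P(X < 82.5) = 0.99 with θ tied to k this way. Start at k = 2, θ = 40.3: P(X<82.5) ≈ 0.607.
Too low — raise k to concentrate. Iterating converges to k ≈ 10.5.
Then θ = 40.3/(10.5−1) ≈ 4.23.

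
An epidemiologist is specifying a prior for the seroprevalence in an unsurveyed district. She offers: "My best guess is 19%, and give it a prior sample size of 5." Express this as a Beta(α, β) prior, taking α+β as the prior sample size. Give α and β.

Under the effective-sample-size interpretation, Beta(α, β) has prior mean α/(α+β) and prior sample size α+β.
So α+β = 5 and α/(α+β) = 0.19, giving α = 0.19·5 = 0.95 and β = 5 − 0.95 = 4.05.

α = 0.95, β = 4.05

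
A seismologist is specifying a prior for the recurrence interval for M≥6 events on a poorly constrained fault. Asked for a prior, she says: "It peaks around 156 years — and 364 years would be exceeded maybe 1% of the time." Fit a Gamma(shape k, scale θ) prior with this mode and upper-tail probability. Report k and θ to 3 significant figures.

Gamma(k,θ) with k>1 has mode (k−1)θ, so θ = 156/(k−1).
Need P(X < 364) = 0.99 with θ tied to k this way. Start at k = 2, θ = 156: P(X<364) ≈ 0.677.
Too low — raise k to concentrate. Iterating converges to k ≈ 7.63.
Then θ = 156/(7.63−1) ≈ 23.5.

k ≈ 7.63, θ ≈ 23.5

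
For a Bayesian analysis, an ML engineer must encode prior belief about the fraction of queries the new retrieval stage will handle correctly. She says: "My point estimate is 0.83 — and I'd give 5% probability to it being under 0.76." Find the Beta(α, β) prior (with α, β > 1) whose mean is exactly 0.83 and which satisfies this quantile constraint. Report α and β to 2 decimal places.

With mean 0.83 fixed, write α = 0.83s, β = 0.17s where s = α+β.
Need P(θ < 0.76) = 0.05 under Beta(0.83s, 0.17s). Normal approximation: (q−m)/√(m(1−m)/s) ≈ z_{0.05} = -1.64, so s ≈ 0.83·0.17·(-1.64)²/(0.76−0.83)² = 77.9.
At s = 77.9: P(θ<0.76) ≈ 0.059. Adjusting to match 0.05 gives s ≈ 86.93.
So α = 0.83·86.93 ≈ 72.15, β = 0.17·86.93 ≈ 14.78.

α ≈ 72.15, β ≈ 14.78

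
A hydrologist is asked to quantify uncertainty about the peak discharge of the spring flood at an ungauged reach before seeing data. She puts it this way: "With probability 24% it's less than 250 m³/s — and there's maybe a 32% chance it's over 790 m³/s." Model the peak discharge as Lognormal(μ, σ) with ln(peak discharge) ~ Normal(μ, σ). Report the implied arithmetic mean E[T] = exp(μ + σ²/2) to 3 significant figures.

E[T] ≈ 807 m³/s

If T ~ Lognormal(μ,σ) then ln T ~ Normal(μ,σ), so the p-quantile of ln T is μ + z_p·σ.
ln(250) = 5.521 and ln(790) = 6.672; z_{0.24} = -0.7063, z_{0.68} = 0.4677.
σ = (6.672 − 5.521)/(0.4677 − (-0.7063)) = 0.980.
μ = 5.521 − (-0.7063)·0.980 = 6.214.
E[T] = exp(μ + σ²/2) = exp(6.214 + 0.4802) = 807 m³/s.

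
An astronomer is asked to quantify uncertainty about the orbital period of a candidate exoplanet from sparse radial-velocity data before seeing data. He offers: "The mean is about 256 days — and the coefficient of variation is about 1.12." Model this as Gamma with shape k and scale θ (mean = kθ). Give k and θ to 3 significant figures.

For Gamma(k, scale θ): mean = kθ, variance = kθ², so CV = 1/√k.
CV = 1.12, hence k = 1/CV² = 0.797.
Then θ = mean/k = 256/0.797 = 321.

k ≈ 0.797, θ ≈ 321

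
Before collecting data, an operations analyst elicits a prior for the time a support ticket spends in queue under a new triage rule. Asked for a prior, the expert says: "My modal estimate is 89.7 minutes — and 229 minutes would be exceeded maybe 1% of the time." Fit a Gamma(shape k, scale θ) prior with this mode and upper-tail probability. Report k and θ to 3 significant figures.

Gamma(k,θ) with k>1 has mode (k−1)θ, so θ = 89.7/(k−1).
Need P(X < 229) = 0.99 with θ tied to k this way. Start at k = 2, θ = 89.7: P(X<229) ≈ 0.723.
Too low — raise k to concentrate. Iterating converges to k ≈ 6.32.
Then θ = 89.7/(6.32−1) ≈ 16.9.

k ≈ 6.32, θ ≈ 16.9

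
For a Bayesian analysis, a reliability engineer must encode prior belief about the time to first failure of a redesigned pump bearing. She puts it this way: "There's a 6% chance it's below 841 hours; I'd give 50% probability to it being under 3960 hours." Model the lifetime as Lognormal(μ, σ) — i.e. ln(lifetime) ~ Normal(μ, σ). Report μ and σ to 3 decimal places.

μ ≈ 8.284, σ ≈ 0.997

If T ~ Lognormal(μ,σ) then ln T ~ Normal(μ,σ), so the p-quantile of ln T is μ + z_p·σ.
ln(841) = 6.735 and ln(3960) = 8.284; z_{0.06} = -1.555, z_{0.5} = 0.
σ = (8.284 − 6.735)/(0 − (-1.555)) = 0.997.
μ = 6.735 − (-1.555)·0.997 = 8.284.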